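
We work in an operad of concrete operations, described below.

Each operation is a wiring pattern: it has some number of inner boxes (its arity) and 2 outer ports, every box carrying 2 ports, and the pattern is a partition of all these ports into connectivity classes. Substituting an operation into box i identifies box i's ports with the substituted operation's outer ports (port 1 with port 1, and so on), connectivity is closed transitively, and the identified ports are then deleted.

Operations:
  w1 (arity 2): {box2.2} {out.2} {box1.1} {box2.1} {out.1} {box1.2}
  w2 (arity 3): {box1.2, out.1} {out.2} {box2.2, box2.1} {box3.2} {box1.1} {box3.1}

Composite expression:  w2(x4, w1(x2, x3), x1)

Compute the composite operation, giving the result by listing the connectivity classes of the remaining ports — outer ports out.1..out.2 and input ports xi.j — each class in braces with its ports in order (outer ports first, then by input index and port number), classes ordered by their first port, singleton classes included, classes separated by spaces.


{out.1, x4.2} {out.2} {x1.1} {x1.2} {x2.1} {x2.2} {x3.1} {x3.2} {x4.1}

Treat the ports identified at w2 as solder joints: merge, then drop.
through w1, on inputs (x2, x3): {out.1} {out.2} {x2.1} {x2.2} {x3.1} {x3.2} (out.j = stage outer ports)
through w2, on inputs (x4, x2, x3, x1): {out.1, x4.2} {out.2} {x1.1} {x1.2} {x2.1} {x2.2} {x3.1} {x3.2} {x4.1} (out.j = stage outer ports)


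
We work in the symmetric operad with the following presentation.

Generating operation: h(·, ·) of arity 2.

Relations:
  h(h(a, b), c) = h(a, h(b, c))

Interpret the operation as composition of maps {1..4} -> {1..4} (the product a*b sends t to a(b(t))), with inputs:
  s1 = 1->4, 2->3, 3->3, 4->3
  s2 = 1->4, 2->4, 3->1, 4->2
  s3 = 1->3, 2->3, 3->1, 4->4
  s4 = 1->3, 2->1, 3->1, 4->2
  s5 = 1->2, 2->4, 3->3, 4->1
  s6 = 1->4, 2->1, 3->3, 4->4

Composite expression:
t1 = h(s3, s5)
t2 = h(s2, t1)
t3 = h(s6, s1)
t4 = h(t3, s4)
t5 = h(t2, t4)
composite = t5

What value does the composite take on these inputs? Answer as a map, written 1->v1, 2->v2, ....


1->4, 2->1, 3->1, 4->4

h(s3, s5) = 1->3, 2->4, 3->1, 4->3
h(s2, h(s3, s5)) = 1->1, 2->2, 3->4, 4->1
h(s6, s1) = 1->4, 2->3, 3->3, 4->3
h(h(s6, s1), s4) = 1->3, 2->4, 3->4, 4->3
h(h(s2, h(s3, s5)), h(h(s6, s1), s4)) = 1->4, 2->1, 3->1, 4->4


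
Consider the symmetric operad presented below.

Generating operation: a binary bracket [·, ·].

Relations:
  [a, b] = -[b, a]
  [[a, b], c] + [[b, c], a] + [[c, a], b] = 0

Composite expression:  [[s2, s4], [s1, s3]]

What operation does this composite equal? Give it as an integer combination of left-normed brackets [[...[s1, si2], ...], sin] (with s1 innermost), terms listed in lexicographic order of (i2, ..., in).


Skip Jacobi rewriting: expand, keep s1-initial words, read off terms.
Composite bracket: [[s2, s4], [s1, s3]]
Full expansion: 8 signed words from ab - ba (2^3 = 8).
Keep just the words that open with s1:
  word s1s3s2s4 has sign -1, contributing -[[[s1, s3], s2], s4]
  word s1s3s4s2 has sign +1, contributing +[[[s1, s3], s4], s2]

-[[[s1, s3], s2], s4] + [[[s1, s3], s4], s2]


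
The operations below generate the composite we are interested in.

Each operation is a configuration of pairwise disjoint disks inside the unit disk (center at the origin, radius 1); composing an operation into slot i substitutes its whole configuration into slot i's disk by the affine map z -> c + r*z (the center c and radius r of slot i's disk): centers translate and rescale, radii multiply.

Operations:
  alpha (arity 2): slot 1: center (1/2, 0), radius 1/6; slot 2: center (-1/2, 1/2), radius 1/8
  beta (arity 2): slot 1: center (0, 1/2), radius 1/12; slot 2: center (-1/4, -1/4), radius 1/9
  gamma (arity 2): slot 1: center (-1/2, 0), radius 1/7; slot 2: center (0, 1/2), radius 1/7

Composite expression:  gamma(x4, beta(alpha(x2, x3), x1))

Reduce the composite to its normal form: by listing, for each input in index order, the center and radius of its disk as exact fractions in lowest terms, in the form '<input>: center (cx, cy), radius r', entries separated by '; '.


x1: center (-1/28, 13/28), radius 1/63; x2: center (1/168, 4/7), radius 1/504; x3: center (-1/168, 97/168), radius 1/672; x4: center (-1/2, 0), radius 1/7

Below gamma, radii multiply path by path; the x-disk centers shift.
input x4: composing its 1 substitution step yields center (-1/2, 0), radius 1/7
input x2: composing its 3 substitution steps yields center (1/168, 4/7), radius 1/504
input x3: composing its 3 substitution steps yields center (-1/168, 97/168), radius 1/672
input x1: composing its 2 substitution steps yields center (-1/28, 13/28), radius 1/63


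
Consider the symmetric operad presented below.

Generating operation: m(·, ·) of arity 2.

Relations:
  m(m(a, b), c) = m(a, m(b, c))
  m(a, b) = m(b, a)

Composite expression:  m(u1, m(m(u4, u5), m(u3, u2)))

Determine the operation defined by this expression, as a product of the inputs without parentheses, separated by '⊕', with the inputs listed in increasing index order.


u1 ⊕ u2 ⊕ u3 ⊕ u4 ⊕ u5

Shape and order are irrelevant to m; the u-input set decides.
m(u4, u5) spells out as u4 ⊕ u5
m(u3, u2) spells out as u3 ⊕ u2
m(m(u4, u5), m(u3, u2)) spells out as u4 ⊕ u5 ⊕ u3 ⊕ u2
m(u1, m(m(u4, u5), m(u3, u2))) spells out as u1 ⊕ u4 ⊕ u5 ⊕ u3 ⊕ u2
sorting the factors by input index: u1 ⊕ u2 ⊕ u3 ⊕ u4 ⊕ u5


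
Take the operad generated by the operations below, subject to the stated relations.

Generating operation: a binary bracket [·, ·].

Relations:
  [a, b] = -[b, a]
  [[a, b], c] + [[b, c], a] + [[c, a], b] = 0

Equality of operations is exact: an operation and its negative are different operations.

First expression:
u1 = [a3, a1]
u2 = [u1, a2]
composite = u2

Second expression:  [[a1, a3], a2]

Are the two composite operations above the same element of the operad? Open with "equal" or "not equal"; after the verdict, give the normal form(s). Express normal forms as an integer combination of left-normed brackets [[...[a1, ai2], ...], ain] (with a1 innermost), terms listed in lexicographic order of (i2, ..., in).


not equal — first -[[a1, a3], a2], second [[a1, a3], a2]

The first expression reduces to -[[a1, a3], a2]
The second expression reduces to [[a1, a3], a2]
They disagree, so not equal.


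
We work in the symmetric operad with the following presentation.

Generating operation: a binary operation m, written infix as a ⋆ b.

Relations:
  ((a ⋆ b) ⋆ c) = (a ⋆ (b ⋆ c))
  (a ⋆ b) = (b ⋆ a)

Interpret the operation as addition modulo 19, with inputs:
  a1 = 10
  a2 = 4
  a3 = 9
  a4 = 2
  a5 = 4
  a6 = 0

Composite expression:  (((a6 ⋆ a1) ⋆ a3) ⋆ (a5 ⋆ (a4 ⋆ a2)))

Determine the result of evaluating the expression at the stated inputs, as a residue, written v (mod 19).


(a6 ⋆ a1) = 10
((a6 ⋆ a1) ⋆ a3) = 0
(a4 ⋆ a2) = 6
(a5 ⋆ (a4 ⋆ a2)) = 10
(((a6 ⋆ a1) ⋆ a3) ⋆ (a5 ⋆ (a4 ⋆ a2))) = 10

10 (mod 19)


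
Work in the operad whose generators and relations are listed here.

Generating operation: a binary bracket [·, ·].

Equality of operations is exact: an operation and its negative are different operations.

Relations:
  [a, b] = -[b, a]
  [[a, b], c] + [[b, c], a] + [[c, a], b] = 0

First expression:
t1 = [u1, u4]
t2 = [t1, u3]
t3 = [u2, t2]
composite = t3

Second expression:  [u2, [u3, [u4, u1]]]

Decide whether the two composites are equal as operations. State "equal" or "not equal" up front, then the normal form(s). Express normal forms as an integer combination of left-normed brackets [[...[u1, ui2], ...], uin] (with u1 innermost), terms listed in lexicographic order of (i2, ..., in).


equal: each reduces to -[[[u1, u4], u3], u2]

In normal form, the first expression is -[[[u1, u4], u3], u2]
In normal form, the second expression is -[[[u1, u4], u3], u2]
One common form — equal.


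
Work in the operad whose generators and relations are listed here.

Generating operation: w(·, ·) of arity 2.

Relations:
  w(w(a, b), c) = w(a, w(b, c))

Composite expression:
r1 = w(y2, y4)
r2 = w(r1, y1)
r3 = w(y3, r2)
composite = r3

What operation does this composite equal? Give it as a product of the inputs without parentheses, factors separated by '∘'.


y3 ∘ y2 ∘ y4 ∘ y1

All parenthesizations of w agree; list the y-inputs left to right.
w(y2, y4) linearizes to y2 ∘ y4
w(w(y2, y4), y1) linearizes to y2 ∘ y4 ∘ y1
w(y3, w(w(y2, y4), y1)) linearizes to y3 ∘ y2 ∘ y4 ∘ y1


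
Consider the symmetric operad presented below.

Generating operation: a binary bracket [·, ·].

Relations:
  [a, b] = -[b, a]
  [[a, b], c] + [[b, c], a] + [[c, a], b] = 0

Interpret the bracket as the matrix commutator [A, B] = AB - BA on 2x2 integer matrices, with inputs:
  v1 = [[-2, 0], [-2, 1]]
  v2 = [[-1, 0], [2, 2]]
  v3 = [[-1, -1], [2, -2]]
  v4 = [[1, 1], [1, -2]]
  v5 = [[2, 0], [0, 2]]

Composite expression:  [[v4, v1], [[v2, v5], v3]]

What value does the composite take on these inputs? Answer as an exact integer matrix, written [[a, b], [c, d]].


[v4, v1] = [[-2, 3], [3, 2]]
[v2, v5] = [[0, 0], [0, 0]]
[[v2, v5], v3] = [[0, 0], [0, 0]]
[[v4, v1], [[v2, v5], v3]] = [[0, 0], [0, 0]]

[[0, 0], [0, 0]]


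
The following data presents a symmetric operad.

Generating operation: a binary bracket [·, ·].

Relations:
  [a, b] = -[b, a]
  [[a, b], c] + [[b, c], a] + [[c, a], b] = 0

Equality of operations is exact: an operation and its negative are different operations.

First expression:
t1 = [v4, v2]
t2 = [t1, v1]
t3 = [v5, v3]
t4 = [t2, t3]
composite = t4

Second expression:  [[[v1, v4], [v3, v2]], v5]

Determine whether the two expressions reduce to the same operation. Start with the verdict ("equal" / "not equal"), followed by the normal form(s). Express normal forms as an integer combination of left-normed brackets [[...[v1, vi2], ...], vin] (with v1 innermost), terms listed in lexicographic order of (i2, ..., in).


In normal form, the first expression is -[[[[v1, v2], v4], v3], v5] + [[[[v1, v2], v4], v5], v3] + [[[[v1, v4], v2], v3], v5] - [[[[v1, v4], v2], v5], v3]
In normal form, the second expression is -[[[[v1, v4], v2], v3], v5] + [[[[v1, v4], v3], v2], v5]
No match — not equal.

not equal: they reduce to -[[[[v1, v2], v4], v3], v5] + [[[[v1, v2], v4], v5], v3] + [[[[v1, v4], v2], v3], v5] - [[[[v1, v4], v2], v5], v3] and -[[[[v1, v4], v2], v3], v5] + [[[[v1, v4], v3], v2], v5]


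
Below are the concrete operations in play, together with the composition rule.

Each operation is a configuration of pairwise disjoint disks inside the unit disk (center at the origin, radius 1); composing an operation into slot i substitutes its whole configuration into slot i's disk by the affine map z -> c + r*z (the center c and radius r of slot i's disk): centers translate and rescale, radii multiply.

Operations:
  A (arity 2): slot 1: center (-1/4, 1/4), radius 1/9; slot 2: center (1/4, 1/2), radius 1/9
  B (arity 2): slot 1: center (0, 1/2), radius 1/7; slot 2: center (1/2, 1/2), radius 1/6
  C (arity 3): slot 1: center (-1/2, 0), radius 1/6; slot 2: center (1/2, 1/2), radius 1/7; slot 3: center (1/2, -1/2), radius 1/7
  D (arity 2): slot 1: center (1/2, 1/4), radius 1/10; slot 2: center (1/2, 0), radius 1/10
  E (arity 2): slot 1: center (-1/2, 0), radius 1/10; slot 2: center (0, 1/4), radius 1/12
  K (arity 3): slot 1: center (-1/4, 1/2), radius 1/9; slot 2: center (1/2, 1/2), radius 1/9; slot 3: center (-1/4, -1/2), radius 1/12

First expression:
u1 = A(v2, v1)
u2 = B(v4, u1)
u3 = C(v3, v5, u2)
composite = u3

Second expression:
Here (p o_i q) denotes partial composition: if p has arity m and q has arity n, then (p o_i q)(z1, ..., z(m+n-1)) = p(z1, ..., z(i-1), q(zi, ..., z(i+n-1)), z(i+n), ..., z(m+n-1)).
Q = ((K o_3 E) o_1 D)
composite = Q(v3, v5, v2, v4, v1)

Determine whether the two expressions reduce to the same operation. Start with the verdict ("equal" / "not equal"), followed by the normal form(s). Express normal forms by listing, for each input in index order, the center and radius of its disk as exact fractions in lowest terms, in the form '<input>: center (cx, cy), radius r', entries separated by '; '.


not equal; the first gives v1: center (97/168, -5/12), radius 1/378; v2: center (95/168, -71/168), radius 1/378; v3: center (-1/2, 0), radius 1/6; v4: center (1/2, -3/7), radius 1/49; v5: center (1/2, 1/2), radius 1/7 and the second v1: center (-1/4, -23/48), radius 1/144; v2: center (1/2, 1/2), radius 1/9; v3: center (-7/36, 19/36), radius 1/90; v4: center (-7/24, -1/2), radius 1/120; v5: center (-7/36, 1/2), radius 1/90

Normal form of the first expression: v1: center (97/168, -5/12), radius 1/378; v2: center (95/168, -71/168), radius 1/378; v3: center (-1/2, 0), radius 1/6; v4: center (1/2, -3/7), radius 1/49; v5: center (1/2, 1/2), radius 1/7
Normal form of the second expression: v1: center (-1/4, -23/48), radius 1/144; v2: center (1/2, 1/2), radius 1/9; v3: center (-7/36, 19/36), radius 1/90; v4: center (-7/24, -1/2), radius 1/120; v5: center (-7/36, 1/2), radius 1/90
No match — not equal.


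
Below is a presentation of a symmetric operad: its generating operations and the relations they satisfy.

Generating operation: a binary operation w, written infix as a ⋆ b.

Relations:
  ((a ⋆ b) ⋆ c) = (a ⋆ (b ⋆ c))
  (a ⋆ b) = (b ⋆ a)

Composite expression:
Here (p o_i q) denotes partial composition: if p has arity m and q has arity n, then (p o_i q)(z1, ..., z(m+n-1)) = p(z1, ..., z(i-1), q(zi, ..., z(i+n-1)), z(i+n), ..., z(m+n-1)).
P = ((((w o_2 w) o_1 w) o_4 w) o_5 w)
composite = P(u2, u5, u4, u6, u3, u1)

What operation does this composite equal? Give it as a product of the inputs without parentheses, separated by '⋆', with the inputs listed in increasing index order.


Key point: w commutes, so take the u-inputs in any fixed order.
(u2 ⋆ u5) reduces to u2 ⋆ u5
(u3 ⋆ u1) reduces to u3 ⋆ u1
(u6 ⋆ (u3 ⋆ u1)) reduces to u6 ⋆ u3 ⋆ u1
(u4 ⋆ (u6 ⋆ (u3 ⋆ u1))) reduces to u4 ⋆ u6 ⋆ u3 ⋆ u1
((u2 ⋆ u5) ⋆ (u4 ⋆ (u6 ⋆ (u3 ⋆ u1)))) reduces to u2 ⋆ u5 ⋆ u4 ⋆ u6 ⋆ u3 ⋆ u1
reordering the factors by index: u1 ⋆ u2 ⋆ u3 ⋆ u4 ⋆ u5 ⋆ u6

u1 ⋆ u2 ⋆ u3 ⋆ u4 ⋆ u5 ⋆ u6


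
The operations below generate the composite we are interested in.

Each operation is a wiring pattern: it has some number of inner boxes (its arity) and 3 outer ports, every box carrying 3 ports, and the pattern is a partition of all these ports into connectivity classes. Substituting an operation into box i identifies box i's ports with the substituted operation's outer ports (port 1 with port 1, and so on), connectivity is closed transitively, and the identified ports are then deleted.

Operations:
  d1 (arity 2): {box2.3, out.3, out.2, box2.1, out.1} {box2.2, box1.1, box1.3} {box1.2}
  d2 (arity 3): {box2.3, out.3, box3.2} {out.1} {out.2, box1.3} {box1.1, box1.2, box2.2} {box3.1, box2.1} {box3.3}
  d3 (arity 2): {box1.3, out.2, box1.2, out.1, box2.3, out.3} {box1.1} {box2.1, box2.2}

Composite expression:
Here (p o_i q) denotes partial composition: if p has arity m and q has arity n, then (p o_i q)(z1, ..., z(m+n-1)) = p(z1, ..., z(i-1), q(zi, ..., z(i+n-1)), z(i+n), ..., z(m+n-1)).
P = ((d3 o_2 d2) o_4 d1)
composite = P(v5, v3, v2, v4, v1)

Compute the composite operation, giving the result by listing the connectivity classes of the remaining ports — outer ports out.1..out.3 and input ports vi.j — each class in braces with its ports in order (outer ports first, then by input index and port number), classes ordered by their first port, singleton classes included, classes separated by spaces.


Treat the ports identified at d3 as solder joints: merge, then drop.
through d1, on inputs (v4, v1): {out.1, out.2, out.3, v1.1, v1.3} {v1.2, v4.1, v4.3} {v4.2} (out.j = stage outer ports)
through d2, on inputs (v3, v2, v4, v1): {out.1} {out.2, v3.3} {out.3, v1.1, v1.3, v2.1, v2.3} {v1.2, v4.1, v4.3} {v2.2, v3.1, v3.2} {v4.2} (out.j = stage outer ports)
through d3, on inputs (v5, v3, v2, v4, v1): {out.1, out.2, out.3, v1.1, v1.3, v2.1, v2.3, v5.2, v5.3} {v1.2, v4.1, v4.3} {v2.2, v3.1, v3.2} {v3.3} {v4.2} {v5.1} (out.j = stage outer ports)

{out.1, out.2, out.3, v1.1, v1.3, v2.1, v2.3, v5.2, v5.3} {v1.2, v4.1, v4.3} {v2.2, v3.1, v3.2} {v3.3} {v4.2} {v5.1}


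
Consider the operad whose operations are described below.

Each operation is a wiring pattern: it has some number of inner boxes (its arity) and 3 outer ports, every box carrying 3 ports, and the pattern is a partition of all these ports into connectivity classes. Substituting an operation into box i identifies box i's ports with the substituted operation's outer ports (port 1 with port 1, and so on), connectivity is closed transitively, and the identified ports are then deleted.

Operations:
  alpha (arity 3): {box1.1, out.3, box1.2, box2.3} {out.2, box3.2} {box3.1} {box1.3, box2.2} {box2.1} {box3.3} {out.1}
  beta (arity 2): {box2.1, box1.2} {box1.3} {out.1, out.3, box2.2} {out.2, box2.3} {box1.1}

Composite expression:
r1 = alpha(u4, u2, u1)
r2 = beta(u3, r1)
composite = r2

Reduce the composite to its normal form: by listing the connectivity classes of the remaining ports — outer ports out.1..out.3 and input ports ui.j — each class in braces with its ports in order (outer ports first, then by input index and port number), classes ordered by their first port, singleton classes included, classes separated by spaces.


{out.1, out.3, u1.2} {out.2, u2.3, u4.1, u4.2} {u1.1} {u1.3} {u2.1} {u2.2, u4.3} {u3.1} {u3.2} {u3.3}

Treat the ports identified at beta as solder joints: merge, then drop.
alpha over (u4, u2, u1) gives {out.1} {out.2, u1.2} {out.3, u2.3, u4.1, u4.2} {u1.1} {u1.3} {u2.1} {u2.2, u4.3}, out.j being that stage's outer ports
beta over (u3, u4, u2, u1) gives {out.1, out.3, u1.2} {out.2, u2.3, u4.1, u4.2} {u1.1} {u1.3} {u2.1} {u2.2, u4.3} {u3.1} {u3.2} {u3.3}, out.j being that stage's outer ports


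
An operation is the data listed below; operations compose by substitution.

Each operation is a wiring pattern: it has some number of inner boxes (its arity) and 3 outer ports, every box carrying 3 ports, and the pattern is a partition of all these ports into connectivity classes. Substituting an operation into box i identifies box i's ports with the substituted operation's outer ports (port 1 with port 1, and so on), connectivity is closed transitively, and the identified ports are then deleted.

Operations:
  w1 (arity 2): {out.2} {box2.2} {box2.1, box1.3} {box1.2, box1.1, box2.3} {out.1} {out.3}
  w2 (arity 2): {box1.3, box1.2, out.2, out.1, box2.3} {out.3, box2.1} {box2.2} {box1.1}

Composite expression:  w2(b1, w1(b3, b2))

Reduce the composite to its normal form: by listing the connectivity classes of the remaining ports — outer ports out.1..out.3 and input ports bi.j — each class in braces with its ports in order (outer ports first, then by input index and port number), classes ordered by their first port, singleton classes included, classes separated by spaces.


Two ports join when wires chain via w2-identified ports.
through w1, on inputs (b3, b2): {out.1} {out.2} {out.3} {b2.1, b3.3} {b2.2} {b2.3, b3.1, b3.2} (out.j = stage outer ports)
through w2, on inputs (b1, b3, b2): {out.1, out.2, b1.2, b1.3} {out.3} {b1.1} {b2.1, b3.3} {b2.2} {b2.3, b3.1, b3.2} (out.j = stage outer ports)

{out.1, out.2, b1.2, b1.3} {out.3} {b1.1} {b2.1, b3.3} {b2.2} {b2.3, b3.1, b3.2}


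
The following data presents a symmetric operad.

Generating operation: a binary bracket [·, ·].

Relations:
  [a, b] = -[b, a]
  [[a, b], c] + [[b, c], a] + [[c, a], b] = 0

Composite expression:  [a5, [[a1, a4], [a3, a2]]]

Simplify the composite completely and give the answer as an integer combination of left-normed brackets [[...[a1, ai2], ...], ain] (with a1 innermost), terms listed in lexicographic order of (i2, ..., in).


[[[[a1, a4], a2], a3], a5] - [[[[a1, a4], a3], a2], a5]

Antisymmetry and Jacobi reduce to a1-anchored left-normed brackets.
Composite bracket: [a5, [[a1, a4], [a3, a2]]]
Expanding via [a, b] = ab - ba: 16 signed words (2^4 = 16).
Only words starting with a1 matter:
  word a1a4a2a3a5 has sign +1, contributing +[[[[a1, a4], a2], a3], a5]
  word a1a4a3a2a5 has sign -1, contributing -[[[[a1, a4], a3], a2], a5]


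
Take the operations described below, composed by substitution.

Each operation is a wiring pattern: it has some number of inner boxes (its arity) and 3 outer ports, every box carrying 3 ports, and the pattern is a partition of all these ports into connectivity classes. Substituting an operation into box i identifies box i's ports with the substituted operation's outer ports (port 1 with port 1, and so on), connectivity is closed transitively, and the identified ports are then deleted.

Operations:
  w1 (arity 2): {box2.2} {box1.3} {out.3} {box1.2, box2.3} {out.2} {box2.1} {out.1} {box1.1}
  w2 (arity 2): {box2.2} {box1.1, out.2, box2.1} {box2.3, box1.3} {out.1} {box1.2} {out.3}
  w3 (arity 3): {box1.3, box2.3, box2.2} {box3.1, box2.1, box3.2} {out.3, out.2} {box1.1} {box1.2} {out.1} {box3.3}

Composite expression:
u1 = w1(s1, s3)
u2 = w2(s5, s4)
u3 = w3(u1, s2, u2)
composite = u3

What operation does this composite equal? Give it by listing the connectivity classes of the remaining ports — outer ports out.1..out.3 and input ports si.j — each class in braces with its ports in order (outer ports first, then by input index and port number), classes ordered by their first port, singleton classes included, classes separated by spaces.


Substituting into w3 glues patterns; closure does the rest.
w1 over (s1, s3) gives {out.1} {out.2} {out.3} {s1.1} {s1.2, s3.3} {s1.3} {s3.1} {s3.2}, out.j being that stage's outer ports
w2 over (s5, s4) gives {out.1} {out.2, s4.1, s5.1} {out.3} {s4.2} {s4.3, s5.3} {s5.2}, out.j being that stage's outer ports
w3 over (s1, s3, s2, s5, s4) gives {out.1} {out.2, out.3} {s1.1} {s1.2, s3.3} {s1.3} {s2.1, s4.1, s5.1} {s2.2, s2.3} {s3.1} {s3.2} {s4.2} {s4.3, s5.3} {s5.2}, out.j being that stage's outer ports

{out.1} {out.2, out.3} {s1.1} {s1.2, s3.3} {s1.3} {s2.1, s4.1, s5.1} {s2.2, s2.3} {s3.1} {s3.2} {s4.2} {s4.3, s5.3} {s5.2}


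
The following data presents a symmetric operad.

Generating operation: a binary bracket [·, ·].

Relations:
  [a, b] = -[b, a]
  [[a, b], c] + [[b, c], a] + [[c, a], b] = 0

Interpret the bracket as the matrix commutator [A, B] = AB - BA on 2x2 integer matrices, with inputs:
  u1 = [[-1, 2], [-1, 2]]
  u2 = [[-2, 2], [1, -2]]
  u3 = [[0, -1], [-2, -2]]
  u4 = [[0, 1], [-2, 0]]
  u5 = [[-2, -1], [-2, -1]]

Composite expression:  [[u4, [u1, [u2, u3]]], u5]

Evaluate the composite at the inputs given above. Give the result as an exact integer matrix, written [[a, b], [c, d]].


[[0, -120], [240, 0]]

[u2, u3] = [[-3, -4], [2, 3]]
[u1, [u2, u3]] = [[0, 24], [12, 0]]
[u4, [u1, [u2, u3]]] = [[60, 0], [0, -60]]
[[u4, [u1, [u2, u3]]], u5] = [[0, -120], [240, 0]]


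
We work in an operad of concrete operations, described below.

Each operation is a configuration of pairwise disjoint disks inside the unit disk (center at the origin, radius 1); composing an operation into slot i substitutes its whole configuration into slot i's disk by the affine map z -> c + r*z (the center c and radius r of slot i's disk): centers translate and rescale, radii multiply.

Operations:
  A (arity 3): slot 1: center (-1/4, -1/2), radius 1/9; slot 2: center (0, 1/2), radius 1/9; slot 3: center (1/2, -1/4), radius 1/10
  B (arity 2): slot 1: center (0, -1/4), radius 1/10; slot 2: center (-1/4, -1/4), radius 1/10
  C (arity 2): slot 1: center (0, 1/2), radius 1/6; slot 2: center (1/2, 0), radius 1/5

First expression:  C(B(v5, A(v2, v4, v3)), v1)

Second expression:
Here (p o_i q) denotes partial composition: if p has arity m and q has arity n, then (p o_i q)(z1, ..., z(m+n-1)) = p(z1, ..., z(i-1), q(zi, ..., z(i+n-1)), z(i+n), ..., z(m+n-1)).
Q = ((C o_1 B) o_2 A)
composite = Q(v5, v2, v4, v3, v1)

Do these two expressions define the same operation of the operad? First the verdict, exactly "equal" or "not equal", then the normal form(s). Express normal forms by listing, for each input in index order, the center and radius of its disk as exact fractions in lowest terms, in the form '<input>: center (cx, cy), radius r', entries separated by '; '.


The first expression reduces to v1: center (1/2, 0), radius 1/5; v2: center (-11/240, 9/20), radius 1/540; v3: center (-1/30, 109/240), radius 1/600; v4: center (-1/24, 7/15), radius 1/540; v5: center (0, 11/24), radius 1/60
The second expression reduces to v1: center (1/2, 0), radius 1/5; v2: center (-11/240, 9/20), radius 1/540; v3: center (-1/30, 109/240), radius 1/600; v4: center (-1/24, 7/15), radius 1/540; v5: center (0, 11/24), radius 1/60
The forms coincide; equal.

equal — both sides give v1: center (1/2, 0), radius 1/5; v2: center (-11/240, 9/20), radius 1/540; v3: center (-1/30, 109/240), radius 1/600; v4: center (-1/24, 7/15), radius 1/540; v5: center (0, 11/24), radius 1/60


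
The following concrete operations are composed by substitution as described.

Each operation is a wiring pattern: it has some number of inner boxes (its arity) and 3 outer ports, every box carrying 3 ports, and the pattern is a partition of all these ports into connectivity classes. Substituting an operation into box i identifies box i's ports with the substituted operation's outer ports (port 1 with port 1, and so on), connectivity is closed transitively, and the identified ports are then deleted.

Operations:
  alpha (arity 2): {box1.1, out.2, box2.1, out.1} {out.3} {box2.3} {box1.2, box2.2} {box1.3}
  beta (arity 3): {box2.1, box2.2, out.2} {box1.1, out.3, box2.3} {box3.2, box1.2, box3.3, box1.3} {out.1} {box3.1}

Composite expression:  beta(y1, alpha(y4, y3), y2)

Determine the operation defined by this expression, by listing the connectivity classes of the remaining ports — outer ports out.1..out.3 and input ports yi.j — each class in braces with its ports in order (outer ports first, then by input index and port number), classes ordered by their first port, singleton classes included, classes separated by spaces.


{out.1} {out.2, y3.1, y4.1} {out.3, y1.1} {y1.2, y1.3, y2.2, y2.3} {y2.1} {y3.2, y4.2} {y3.3} {y4.3}


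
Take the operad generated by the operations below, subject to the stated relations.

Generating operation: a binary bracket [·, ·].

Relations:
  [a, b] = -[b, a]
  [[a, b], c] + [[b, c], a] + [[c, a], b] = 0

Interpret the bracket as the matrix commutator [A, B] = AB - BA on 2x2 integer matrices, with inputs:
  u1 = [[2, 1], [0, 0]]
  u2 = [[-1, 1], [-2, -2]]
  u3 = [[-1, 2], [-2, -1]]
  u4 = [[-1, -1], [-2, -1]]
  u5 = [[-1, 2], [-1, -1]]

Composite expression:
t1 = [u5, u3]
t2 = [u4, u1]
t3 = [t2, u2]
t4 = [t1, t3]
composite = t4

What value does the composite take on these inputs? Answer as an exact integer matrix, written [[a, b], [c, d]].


[[0, -8], [16, 0]]

[u5, u3] = [[-2, 0], [0, 2]]
[u4, u1] = [[2, 2], [-4, -2]]
[[u4, u1], u2] = [[0, 2], [4, 0]]
[[u5, u3], [[u4, u1], u2]] = [[0, -8], [16, 0]]


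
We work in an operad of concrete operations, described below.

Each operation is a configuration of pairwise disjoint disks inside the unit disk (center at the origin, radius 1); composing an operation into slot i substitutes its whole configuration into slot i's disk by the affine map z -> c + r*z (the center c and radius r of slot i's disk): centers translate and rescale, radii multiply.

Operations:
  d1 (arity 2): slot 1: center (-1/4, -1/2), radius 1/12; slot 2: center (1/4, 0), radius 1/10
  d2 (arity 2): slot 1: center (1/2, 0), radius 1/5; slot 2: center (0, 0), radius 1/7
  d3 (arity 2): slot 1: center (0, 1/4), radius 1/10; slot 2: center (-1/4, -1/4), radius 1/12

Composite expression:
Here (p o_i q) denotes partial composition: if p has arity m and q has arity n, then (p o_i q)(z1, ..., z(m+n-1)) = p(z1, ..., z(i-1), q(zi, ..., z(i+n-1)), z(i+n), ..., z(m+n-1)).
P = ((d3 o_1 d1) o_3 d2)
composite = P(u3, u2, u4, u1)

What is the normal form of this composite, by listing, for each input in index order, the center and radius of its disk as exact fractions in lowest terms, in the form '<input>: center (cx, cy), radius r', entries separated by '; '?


Below d3, radii multiply path by path; the u-disk centers shift.
u3 passes through 2 substitutions, ending at center (-1/40, 1/5), radius 1/120
u2 passes through 2 substitutions, ending at center (1/40, 1/4), radius 1/100
u4 passes through 2 substitutions, ending at center (-5/24, -1/4), radius 1/60
u1 passes through 2 substitutions, ending at center (-1/4, -1/4), radius 1/84

u1: center (-1/4, -1/4), radius 1/84; u2: center (1/40, 1/4), radius 1/100; u3: center (-1/40, 1/5), radius 1/120; u4: center (-5/24, -1/4), radius 1/60


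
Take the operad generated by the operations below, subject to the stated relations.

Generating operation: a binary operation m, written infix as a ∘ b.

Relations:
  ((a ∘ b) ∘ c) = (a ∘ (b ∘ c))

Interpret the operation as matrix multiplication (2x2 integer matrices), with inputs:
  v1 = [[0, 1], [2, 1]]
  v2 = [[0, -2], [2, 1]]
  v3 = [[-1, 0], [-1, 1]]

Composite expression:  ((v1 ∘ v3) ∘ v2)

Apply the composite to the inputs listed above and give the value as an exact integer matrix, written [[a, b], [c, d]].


(v1 ∘ v3) = [[-1, 1], [-3, 1]]
((v1 ∘ v3) ∘ v2) = [[2, 3], [2, 7]]

[[2, 3], [2, 7]]


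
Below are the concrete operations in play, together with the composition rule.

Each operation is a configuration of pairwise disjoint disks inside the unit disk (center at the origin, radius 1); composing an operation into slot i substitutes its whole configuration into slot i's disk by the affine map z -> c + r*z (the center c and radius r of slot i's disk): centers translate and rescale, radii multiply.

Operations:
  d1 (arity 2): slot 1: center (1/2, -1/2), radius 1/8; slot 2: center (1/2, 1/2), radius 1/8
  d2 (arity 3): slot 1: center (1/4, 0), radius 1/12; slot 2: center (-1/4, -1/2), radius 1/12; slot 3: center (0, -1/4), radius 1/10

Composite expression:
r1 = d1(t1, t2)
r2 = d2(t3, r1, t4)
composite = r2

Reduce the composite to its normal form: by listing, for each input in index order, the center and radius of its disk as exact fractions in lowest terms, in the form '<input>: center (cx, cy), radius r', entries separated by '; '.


t1: center (-5/24, -13/24), radius 1/96; t2: center (-5/24, -11/24), radius 1/96; t3: center (1/4, 0), radius 1/12; t4: center (0, -1/4), radius 1/10

Below d2, radii multiply path by path; the t-disk centers shift.
for t3, the 1-step affine chain lands on center (1/4, 0), radius 1/12
for t1, the 2-step affine chain lands on center (-5/24, -13/24), radius 1/96
for t2, the 2-step affine chain lands on center (-5/24, -11/24), radius 1/96
for t4, the 1-step affine chain lands on center (0, -1/4), radius 1/10


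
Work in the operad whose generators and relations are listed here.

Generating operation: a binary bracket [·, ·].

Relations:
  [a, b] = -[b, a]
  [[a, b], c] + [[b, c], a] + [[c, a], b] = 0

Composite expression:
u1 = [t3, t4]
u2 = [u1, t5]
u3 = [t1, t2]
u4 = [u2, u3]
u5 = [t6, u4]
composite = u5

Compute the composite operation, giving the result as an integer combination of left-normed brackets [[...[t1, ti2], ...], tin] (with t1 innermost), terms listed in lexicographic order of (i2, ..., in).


[[[[[t1, t2], t3], t4], t5], t6] - [[[[[t1, t2], t4], t3], t5], t6] - [[[[[t1, t2], t5], t3], t4], t6] + [[[[[t1, t2], t5], t4], t3], t6]

Skip Jacobi rewriting: expand, keep t1-initial words, read off terms.
Composite bracket: [t6, [[[t3, t4], t5], [t1, t2]]]
Expanding via [a, b] = ab - ba: 32 signed words (2^5 = 32).
The t1-initial words carry the normal form:
  from t1t2t3t4t5t6, sign +1: term +[[[[[t1, t2], t3], t4], t5], t6]
  from t1t2t4t3t5t6, sign -1: term -[[[[[t1, t2], t4], t3], t5], t6]
  from t1t2t5t3t4t6, sign -1: term -[[[[[t1, t2], t5], t3], t4], t6]
  from t1t2t5t4t3t6, sign +1: term +[[[[[t1, t2], t5], t4], t3], t6]


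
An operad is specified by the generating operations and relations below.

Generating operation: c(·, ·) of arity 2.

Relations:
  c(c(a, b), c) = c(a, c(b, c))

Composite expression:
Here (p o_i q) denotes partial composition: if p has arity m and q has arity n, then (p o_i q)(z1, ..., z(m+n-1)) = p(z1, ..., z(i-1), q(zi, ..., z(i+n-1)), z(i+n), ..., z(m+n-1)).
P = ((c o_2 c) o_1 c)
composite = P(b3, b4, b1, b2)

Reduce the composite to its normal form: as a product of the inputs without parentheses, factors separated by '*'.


All parenthesizations of c agree; list the b-inputs left to right.
c(b3, b4) spells out as b3 * b4
c(b1, b2) spells out as b1 * b2
c(c(b3, b4), c(b1, b2)) spells out as b3 * b4 * b1 * b2

b3 * b4 * b1 * b2


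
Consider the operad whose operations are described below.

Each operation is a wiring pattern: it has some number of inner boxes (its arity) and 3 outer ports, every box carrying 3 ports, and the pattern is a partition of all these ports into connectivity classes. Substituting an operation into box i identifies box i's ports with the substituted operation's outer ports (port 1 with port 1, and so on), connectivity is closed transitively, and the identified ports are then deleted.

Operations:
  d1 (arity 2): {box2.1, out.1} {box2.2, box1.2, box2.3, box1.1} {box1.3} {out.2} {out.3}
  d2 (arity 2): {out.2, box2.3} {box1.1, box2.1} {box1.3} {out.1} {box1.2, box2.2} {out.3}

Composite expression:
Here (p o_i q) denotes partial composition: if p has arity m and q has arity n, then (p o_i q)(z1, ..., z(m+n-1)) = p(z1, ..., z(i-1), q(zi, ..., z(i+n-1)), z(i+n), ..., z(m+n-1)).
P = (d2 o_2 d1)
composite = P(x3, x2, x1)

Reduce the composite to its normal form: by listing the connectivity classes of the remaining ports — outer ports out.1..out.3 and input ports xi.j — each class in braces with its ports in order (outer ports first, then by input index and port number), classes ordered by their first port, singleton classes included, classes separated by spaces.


Substituting into d2 glues patterns; closure does the rest.
through d1, on inputs (x2, x1): {out.1, x1.1} {out.2} {out.3} {x1.2, x1.3, x2.1, x2.2} {x2.3} (out.j = stage outer ports)
through d2, on inputs (x3, x2, x1): {out.1} {out.2} {out.3} {x1.1, x3.1} {x1.2, x1.3, x2.1, x2.2} {x2.3} {x3.2} {x3.3} (out.j = stage outer ports)

{out.1} {out.2} {out.3} {x1.1, x3.1} {x1.2, x1.3, x2.1, x2.2} {x2.3} {x3.2} {x3.3}


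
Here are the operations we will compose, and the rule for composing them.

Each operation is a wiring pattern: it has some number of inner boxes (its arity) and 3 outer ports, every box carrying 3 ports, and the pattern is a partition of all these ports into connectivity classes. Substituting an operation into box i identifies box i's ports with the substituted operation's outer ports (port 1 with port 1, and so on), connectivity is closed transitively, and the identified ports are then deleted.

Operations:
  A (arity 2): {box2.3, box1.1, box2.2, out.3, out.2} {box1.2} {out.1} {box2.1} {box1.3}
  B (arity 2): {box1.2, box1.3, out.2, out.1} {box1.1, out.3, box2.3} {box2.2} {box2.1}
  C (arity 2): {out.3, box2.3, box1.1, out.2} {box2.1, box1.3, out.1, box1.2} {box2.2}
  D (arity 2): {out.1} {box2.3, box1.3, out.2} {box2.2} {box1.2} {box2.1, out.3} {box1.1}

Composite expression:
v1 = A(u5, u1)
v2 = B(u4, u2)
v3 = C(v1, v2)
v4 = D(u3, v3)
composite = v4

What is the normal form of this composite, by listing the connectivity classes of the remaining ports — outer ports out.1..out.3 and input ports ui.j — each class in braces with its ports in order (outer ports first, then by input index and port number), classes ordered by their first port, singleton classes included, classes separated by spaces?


Connectivity passes through glued D-boundaries; trace each wire chain.
the subtree at A composes to {out.1} {out.2, out.3, u1.2, u1.3, u5.1} {u1.1} {u5.2} {u5.3} on (u5, u1); out.j = own outer ports
the subtree at B composes to {out.1, out.2, u4.2, u4.3} {out.3, u2.3, u4.1} {u2.1} {u2.2} on (u4, u2); out.j = own outer ports
the subtree at C composes to {out.1, u1.2, u1.3, u4.2, u4.3, u5.1} {out.2, out.3, u2.3, u4.1} {u1.1} {u2.1} {u2.2} {u5.2} {u5.3} on (u5, u1, u4, u2); out.j = own outer ports
the subtree at D composes to {out.1} {out.2, u2.3, u3.3, u4.1} {out.3, u1.2, u1.3, u4.2, u4.3, u5.1} {u1.1} {u2.1} {u2.2} {u3.1} {u3.2} {u5.2} {u5.3} on (u3, u5, u1, u4, u2); out.j = own outer ports

{out.1} {out.2, u2.3, u3.3, u4.1} {out.3, u1.2, u1.3, u4.2, u4.3, u5.1} {u1.1} {u2.1} {u2.2} {u3.1} {u3.2} {u5.2} {u5.3}


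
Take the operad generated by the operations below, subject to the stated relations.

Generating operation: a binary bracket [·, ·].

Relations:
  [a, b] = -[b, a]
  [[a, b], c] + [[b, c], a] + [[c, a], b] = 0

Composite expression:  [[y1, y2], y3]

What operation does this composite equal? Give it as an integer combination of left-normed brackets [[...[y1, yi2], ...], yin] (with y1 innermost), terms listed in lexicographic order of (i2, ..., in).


Expand each bracket as ab - ba; the y1-initial words give the coefficients.
Composite bracket: [[y1, y2], y3]
Full expansion: 4 signed words from ab - ba (2^2 = 4).
The y1-initial words carry the normal form:
  y1y2y3 appears with sign +1, giving the term +[[y1, y2], y3]

[[y1, y2], y3]


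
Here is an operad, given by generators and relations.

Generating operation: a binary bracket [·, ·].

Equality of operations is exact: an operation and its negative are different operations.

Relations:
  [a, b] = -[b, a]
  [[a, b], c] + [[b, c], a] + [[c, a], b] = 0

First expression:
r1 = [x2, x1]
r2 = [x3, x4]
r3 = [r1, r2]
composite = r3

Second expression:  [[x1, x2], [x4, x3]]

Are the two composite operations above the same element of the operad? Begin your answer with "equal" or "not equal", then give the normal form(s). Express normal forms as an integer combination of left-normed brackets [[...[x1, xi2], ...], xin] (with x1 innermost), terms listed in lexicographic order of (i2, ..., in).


The first expression reduces to -[[[x1, x2], x3], x4] + [[[x1, x2], x4], x3]
The second expression reduces to -[[[x1, x2], x3], x4] + [[[x1, x2], x4], x3]
Both agree, so they are equal.

equal; both compose to -[[[x1, x2], x3], x4] + [[[x1, x2], x4], x3]


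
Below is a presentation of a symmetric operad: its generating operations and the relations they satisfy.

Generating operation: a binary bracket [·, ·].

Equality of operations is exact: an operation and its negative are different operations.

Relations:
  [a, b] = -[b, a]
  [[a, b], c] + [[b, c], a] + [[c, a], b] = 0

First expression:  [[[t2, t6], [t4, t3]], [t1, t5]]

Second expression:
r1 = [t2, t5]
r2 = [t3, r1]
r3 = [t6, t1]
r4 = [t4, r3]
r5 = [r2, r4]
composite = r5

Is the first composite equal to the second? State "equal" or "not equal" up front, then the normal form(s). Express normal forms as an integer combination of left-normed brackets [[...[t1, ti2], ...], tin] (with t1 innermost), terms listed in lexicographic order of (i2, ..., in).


The first composite normalizes to [[[[[t1, t5], t2], t6], t3], t4] - [[[[[t1, t5], t2], t6], t4], t3] - [[[[[t1, t5], t3], t4], t2], t6] + [[[[[t1, t5], t3], t4], t6], t2] + [[[[[t1, t5], t4], t3], t2], t6] - [[[[[t1, t5], t4], t3], t6], t2] - [[[[[t1, t5], t6], t2], t3], t4] + [[[[[t1, t5], t6], t2], t4], t3]
The second composite normalizes to [[[[[t1, t6], t4], t2], t5], t3] - [[[[[t1, t6], t4], t3], t2], t5] + [[[[[t1, t6], t4], t3], t5], t2] - [[[[[t1, t6], t4], t5], t2], t3]
Different reductions; not equal.

not equal — first [[[[[t1, t5], t2], t6], t3], t4] - [[[[[t1, t5], t2], t6], t4], t3] - [[[[[t1, t5], t3], t4], t2], t6] + [[[[[t1, t5], t3], t4], t6], t2] + [[[[[t1, t5], t4], t3], t2], t6] - [[[[[t1, t5], t4], t3], t6], t2] - [[[[[t1, t5], t6], t2], t3], t4] + [[[[[t1, t5], t6], t2], t4], t3], second [[[[[t1, t6], t4], t2], t5], t3] - [[[[[t1, t6], t4], t3], t2], t5] + [[[[[t1, t6], t4], t3], t5], t2] - [[[[[t1, t6], t4], t5], t2], t3]


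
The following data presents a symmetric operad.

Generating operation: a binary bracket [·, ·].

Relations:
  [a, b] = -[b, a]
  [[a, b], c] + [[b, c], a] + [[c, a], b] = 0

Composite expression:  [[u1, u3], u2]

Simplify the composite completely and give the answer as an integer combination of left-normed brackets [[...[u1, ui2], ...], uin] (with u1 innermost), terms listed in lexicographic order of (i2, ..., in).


Skip Jacobi rewriting: expand, keep u1-initial words, read off terms.
Composite bracket: [[u1, u3], u2]
The bracket unfolds into 4 signed words via [a, b] = ab - ba (2^2 = 4).
Coefficients come from the u1-initial words:
  word u1u3u2 has sign +1, contributing +[[u1, u3], u2]

[[u1, u3], u2]
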